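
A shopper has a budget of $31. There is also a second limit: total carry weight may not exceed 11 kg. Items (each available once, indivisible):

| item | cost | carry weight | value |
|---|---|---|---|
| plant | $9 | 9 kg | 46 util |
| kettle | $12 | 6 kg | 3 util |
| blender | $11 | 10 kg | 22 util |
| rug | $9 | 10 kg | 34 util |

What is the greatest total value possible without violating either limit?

Feasible sets respecting both limits:
- plant: cost 9, carry weight 9, value 46
- rug: cost 9, carry weight 10, value 34
- blender: cost 11, carry weight 10, value 22
- kettle: cost 12, carry weight 6, value 3
Best: 46 util.

46 util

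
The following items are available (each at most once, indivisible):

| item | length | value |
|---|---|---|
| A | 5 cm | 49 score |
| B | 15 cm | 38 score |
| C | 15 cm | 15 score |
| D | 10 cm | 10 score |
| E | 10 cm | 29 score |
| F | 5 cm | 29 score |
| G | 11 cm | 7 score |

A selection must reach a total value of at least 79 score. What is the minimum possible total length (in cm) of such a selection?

20

Subsets with value ≥ 79, sorted by total length:
- A+E+F: length 20, value 107
- A+D+F: length 20, value 88
- A+B: length 20, value 87
Minimum length: 20 cm.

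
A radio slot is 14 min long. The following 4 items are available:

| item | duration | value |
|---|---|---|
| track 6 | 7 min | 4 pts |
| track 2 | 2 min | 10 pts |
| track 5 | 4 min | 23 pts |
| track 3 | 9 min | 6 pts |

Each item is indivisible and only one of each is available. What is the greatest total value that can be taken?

This is a 0/1 knapsack; check combinations near the capacity.
- track 6+track 2+track 5: duration 7+2+4=13, value 4+10+23=37
- track 2+track 5: duration 2+4=6, value 10+23=33
- track 5+track 3: duration 4+9=13, value 23+6=29
Best: 37 pts.

37 pts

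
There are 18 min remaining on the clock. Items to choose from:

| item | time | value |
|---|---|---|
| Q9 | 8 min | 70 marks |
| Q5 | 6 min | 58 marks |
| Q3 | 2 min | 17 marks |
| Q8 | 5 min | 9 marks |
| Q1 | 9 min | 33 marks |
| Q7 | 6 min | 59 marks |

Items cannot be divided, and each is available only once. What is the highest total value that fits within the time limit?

This is a 0/1 knapsack; check combinations near the capacity.
- Q9+Q3+Q7: time 8+2+6=16, value 70+17+59=146
- Q9+Q5+Q3: time 8+6+2=16, value 70+58+17=145
- Q5+Q3+Q7: time 6+2+6=14, value 58+17+59=134
- Q9+Q7: time 8+6=14, value 70+59=129
Best: 146 marks.

146 marks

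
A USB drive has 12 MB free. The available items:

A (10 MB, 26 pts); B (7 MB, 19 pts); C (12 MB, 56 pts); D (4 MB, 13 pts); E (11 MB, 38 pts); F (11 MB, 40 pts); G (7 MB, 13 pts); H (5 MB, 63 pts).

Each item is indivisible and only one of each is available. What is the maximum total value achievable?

Check high-value combinations within 12 MB:
- B+H: size 7+5=12, value 19+63=82
- D+H: size 4+5=9, value 13+63=76
- G+H: size 7+5=12, value 13+63=76
- H: size 5, value 63
- C: size 12, value 56
Best: 82 pts.

82 pts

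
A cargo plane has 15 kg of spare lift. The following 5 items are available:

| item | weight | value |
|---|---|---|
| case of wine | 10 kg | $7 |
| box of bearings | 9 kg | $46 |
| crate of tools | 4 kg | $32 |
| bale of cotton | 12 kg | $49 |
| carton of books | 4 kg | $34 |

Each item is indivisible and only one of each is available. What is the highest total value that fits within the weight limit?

$80

Check high-value combinations within 15 kg:
- box of bearings+carton of books: weight 9+4=13, value 46+34=80
- box of bearings+crate of tools: weight 9+4=13, value 46+32=78
- crate of tools+carton of books: weight 4+4=8, value 32+34=66
- bale of cotton: weight 12, value 49
Best: $80.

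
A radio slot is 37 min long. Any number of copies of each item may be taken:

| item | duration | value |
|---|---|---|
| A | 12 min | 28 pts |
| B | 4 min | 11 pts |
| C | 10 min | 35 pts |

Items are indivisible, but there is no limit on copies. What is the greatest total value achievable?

Best value-per-unit is C at 35/10; filling with it alone gives 3×35 = 105.
Optimal mix: 1×B + 3×C → duration 34, value 116.

116 pts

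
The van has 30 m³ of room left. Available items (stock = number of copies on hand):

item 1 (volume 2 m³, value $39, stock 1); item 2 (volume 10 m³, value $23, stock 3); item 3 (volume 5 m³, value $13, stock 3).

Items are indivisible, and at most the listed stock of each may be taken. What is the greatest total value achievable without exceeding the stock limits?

$101

Best selections within volume 30 and stock limits:
- 1×item 1 + 1×item 2 + 3×item 3: volume 27, value 101
- 1×item 1 + 2×item 2 + 1×item 3: volume 27, value 98
Best: $101.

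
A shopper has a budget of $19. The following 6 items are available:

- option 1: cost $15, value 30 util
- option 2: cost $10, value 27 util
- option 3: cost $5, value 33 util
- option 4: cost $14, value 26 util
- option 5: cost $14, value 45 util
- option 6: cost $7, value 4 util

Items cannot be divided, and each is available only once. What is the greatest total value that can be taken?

78 util

Check high-value combinations within $19:
- option 3+option 5: cost 5+14=19, value 33+45=78
- option 2+option 3: cost 10+5=15, value 27+33=60
- option 3+option 4: cost 5+14=19, value 33+26=59
Best: 78 util.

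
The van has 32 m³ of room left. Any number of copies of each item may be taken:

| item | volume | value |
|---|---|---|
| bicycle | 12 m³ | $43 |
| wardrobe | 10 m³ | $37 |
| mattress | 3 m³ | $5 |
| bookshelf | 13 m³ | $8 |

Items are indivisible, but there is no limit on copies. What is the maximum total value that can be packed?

Best value-per-unit is wardrobe at 37/10; filling with it alone gives 3×37 = 111.
Optimal mix: 1×bicycle + 2×wardrobe → volume 32, value 117.

$117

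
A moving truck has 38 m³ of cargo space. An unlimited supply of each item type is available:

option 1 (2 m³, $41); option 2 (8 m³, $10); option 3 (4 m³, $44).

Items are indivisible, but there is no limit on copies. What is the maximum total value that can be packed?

$779

Best value-per-unit is option 1 at 41/2, and filling with it alone uses volume 19×2=38. No mix of the others beats 19×41 = 779.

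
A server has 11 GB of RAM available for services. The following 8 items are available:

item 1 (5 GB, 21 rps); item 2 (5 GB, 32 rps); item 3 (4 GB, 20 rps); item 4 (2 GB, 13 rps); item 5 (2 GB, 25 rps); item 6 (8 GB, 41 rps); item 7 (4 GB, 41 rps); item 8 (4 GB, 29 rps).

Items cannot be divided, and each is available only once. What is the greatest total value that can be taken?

Check high-value combinations within 11 GB:
- item 2+item 5+item 7: memory 5+2+4=11, value 32+25+41=98
- item 5+item 7+item 8: memory 2+4+4=10, value 25+41+29=95
- item 1+item 5+item 7: memory 5+2+4=11, value 21+25+41=87
- item 3+item 5+item 7: memory 4+2+4=10, value 20+25+41=86
- item 2+item 4+item 7: memory 5+2+4=11, value 32+13+41=86
Best: 98 rps.

98 rps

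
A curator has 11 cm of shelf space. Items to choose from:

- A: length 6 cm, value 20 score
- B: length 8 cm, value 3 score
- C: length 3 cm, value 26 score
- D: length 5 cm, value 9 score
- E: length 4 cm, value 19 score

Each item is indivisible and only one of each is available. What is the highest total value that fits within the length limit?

Check high-value combinations within 11 cm:
- A+C: length 6+3=9, value 20+26=46
- C+E: length 3+4=7, value 26+19=45
- A+E: length 6+4=10, value 20+19=39
Best: 46 score.

46 score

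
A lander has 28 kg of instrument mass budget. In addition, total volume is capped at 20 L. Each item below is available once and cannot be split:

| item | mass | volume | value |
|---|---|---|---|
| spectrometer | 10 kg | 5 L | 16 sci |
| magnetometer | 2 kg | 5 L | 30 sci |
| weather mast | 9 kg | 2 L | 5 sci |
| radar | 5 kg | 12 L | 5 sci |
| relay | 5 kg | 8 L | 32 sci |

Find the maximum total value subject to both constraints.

83 sci

Feasible sets respecting both limits:
- spectrometer+magnetometer+weather mast+relay: mass 26, volume 20, value 83
- spectrometer+magnetometer+relay: mass 17, volume 18, value 78
- magnetometer+weather mast+relay: mass 16, volume 15, value 67
Best: 83 sci.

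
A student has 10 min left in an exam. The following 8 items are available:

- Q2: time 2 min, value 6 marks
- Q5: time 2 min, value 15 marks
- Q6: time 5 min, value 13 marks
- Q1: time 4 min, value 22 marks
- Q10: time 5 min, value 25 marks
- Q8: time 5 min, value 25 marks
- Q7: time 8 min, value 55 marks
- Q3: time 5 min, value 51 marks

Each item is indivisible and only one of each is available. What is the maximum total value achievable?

Check high-value combinations within 10 min:
- Q10+Q3: time 5+5=10, value 25+51=76
- Q8+Q3: time 5+5=10, value 25+51=76
- Q1+Q3: time 4+5=9, value 22+51=73
Best: 76 marks.

76 marks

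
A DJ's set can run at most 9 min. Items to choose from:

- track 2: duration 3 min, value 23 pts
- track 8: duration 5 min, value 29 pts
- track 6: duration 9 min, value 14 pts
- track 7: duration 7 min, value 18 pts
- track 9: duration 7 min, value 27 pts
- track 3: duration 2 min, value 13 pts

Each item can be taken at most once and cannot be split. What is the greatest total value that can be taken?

52 pts

Check high-value combinations within 9 min:
- track 2+track 8: duration 3+5=8, value 23+29=52
- track 8+track 3: duration 5+2=7, value 29+13=42
- track 9+track 3: duration 7+2=9, value 27+13=40
- track 2+track 3: duration 3+2=5, value 23+13=36
- track 7+track 3: duration 7+2=9, value 18+13=31
Best: 52 pts.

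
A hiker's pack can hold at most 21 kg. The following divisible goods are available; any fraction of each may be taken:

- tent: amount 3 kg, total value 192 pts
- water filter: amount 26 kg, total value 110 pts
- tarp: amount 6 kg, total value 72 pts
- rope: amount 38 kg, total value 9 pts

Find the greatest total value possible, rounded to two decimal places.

Take in order of value per unit:
- tent (192/3 per unit): all 3 → value 192, running total 192.00
- tarp (72/6 per unit): all 6 → value 72, running total 264.00
- water filter (110/26 per unit): 12 of 26 → value 12×110/26 = 50.7692, running total 314.77
Total 314.77.

314.77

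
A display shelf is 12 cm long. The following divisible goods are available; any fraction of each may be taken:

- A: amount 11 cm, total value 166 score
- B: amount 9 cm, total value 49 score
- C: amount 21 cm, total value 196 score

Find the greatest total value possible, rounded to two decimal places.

Take in order of value per unit:
- A (166/11 per unit): all 11 → value 166, running total 166.00
- C (196/21 per unit): 1 of 21 → value 1×196/21 = 9.3333, running total 175.33
Total 175.33.

175.33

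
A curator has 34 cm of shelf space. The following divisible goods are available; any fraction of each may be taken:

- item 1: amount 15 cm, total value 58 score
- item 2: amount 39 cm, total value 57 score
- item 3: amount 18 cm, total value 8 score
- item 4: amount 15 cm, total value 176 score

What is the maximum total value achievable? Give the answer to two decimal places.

239.85

Take in order of value per unit:
- item 4 (176/15 per unit): all 15 → value 176, running total 176.00
- item 1 (58/15 per unit): all 15 → value 58, running total 234.00
- item 2 (57/39 per unit): 4 of 39 → value 4×57/39 = 5.8462, running total 239.85
Total 239.85.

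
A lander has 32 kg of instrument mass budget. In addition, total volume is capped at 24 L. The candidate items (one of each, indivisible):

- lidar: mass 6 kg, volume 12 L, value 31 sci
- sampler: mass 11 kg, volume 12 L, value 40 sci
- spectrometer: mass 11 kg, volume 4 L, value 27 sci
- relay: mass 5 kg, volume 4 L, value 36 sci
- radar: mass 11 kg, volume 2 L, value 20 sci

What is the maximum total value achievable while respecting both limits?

Feasible sets respecting both limits:
- sampler+spectrometer+relay: mass 27, volume 20, value 103
- sampler+relay+radar: mass 27, volume 18, value 96
- lidar+spectrometer+relay: mass 22, volume 20, value 94
Best: 103 sci.

103 sci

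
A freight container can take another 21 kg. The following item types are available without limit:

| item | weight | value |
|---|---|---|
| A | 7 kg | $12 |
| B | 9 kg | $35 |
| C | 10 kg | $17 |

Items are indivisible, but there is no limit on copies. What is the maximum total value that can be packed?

Best value-per-unit is B at 35/9, and filling with it alone uses weight 2×9=18. No mix of the others beats 2×35 = 70.

$70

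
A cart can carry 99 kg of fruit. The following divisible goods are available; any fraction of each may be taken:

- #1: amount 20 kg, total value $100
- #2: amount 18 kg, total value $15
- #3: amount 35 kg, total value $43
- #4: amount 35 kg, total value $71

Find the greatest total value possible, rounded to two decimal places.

Take in order of value per unit:
- #1 (100/20 per unit): all 20 → value 100, running total 100.00
- #4 (71/35 per unit): all 35 → value 71, running total 171.00
- #3 (43/35 per unit): all 35 → value 43, running total 214.00
- #2 (15/18 per unit): 9 of 18 → value 9×15/18 = 7.5000, running total 221.50
Total 221.50.

221.50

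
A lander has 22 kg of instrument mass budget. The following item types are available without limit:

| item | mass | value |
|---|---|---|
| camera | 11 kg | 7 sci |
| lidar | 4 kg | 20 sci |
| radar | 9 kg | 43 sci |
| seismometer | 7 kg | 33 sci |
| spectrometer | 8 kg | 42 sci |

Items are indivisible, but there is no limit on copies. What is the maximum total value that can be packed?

Best value-per-unit is spectrometer at 42/8; filling with it alone gives 2×42 = 84.
Optimal mix: 2×seismometer + 1×spectrometer → mass 22, value 108.

108 sci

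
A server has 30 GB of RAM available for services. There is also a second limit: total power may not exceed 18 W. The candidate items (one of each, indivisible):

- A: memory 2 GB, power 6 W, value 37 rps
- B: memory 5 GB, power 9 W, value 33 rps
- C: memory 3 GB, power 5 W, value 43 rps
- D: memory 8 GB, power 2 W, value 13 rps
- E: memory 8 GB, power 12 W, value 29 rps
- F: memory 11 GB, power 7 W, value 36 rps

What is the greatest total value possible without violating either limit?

116 rps

Feasible sets respecting both limits:
- A+C+F: memory 16, power 18, value 116
- A+C+D: memory 13, power 13, value 93
- C+D+F: memory 22, power 14, value 92
- B+C+D: memory 16, power 16, value 89
Best: 116 rps.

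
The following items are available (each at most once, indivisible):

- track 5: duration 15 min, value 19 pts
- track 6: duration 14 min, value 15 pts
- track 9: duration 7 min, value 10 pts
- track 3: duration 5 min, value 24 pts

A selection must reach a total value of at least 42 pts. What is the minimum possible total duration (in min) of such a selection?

Subsets with value ≥ 42, sorted by total duration:
- track 5+track 3: duration 20, value 43
- track 6+track 9+track 3: duration 26, value 49
Minimum duration: 20 min.

20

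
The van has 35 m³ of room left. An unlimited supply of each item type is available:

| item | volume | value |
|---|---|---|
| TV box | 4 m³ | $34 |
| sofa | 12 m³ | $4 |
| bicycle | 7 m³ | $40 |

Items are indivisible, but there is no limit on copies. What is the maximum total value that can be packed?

Best value-per-unit is TV box at 34/4; filling with it alone gives 8×34 = 272.
Optimal mix: 7×TV box + 1×bicycle → volume 35, value 278.

$278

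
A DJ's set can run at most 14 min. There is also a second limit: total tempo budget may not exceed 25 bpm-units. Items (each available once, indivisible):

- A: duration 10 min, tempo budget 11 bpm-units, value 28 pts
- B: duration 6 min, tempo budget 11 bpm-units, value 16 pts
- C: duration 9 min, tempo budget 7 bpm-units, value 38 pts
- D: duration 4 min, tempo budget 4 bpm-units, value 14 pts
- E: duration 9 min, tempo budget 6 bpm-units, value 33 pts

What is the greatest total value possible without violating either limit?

Feasible sets respecting both limits:
- C+D: duration 13, tempo budget 11, value 52
- D+E: duration 13, tempo budget 10, value 47
- A+D: duration 14, tempo budget 15, value 42
Best: 52 pts.

52 pts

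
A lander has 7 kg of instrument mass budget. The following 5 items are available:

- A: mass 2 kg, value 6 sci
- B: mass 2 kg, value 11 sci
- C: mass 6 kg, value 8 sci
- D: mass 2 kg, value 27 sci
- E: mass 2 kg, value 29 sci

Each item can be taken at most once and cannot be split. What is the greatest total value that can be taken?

67 sci

Check high-value combinations within 7 kg:
- B+D+E: mass 2+2+2=6, value 11+27+29=67
- A+D+E: mass 2+2+2=6, value 6+27+29=62
- D+E: mass 2+2=4, value 27+29=56
- A+B+E: mass 2+2+2=6, value 6+11+29=46
- A+B+D: mass 2+2+2=6, value 6+11+27=44
Best: 67 sci.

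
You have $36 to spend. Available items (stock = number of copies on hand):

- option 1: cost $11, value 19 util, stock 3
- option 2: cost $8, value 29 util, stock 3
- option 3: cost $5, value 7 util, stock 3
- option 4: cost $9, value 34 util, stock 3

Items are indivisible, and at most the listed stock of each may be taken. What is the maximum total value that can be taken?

131 util

Best selections within cost 36 and stock limits:
- 1×option 2 + 3×option 4: cost 35, value 131
- 2×option 2 + 2×option 4: cost 34, value 126
Best: 131 util.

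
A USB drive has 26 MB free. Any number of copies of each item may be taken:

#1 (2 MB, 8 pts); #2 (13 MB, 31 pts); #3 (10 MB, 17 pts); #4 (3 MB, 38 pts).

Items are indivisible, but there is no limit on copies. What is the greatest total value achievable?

Best value-per-unit is #4 at 38/3; filling with it alone gives 8×38 = 304.
Optimal mix: 1×#1 + 8×#4 → size 26, value 312.

312 pts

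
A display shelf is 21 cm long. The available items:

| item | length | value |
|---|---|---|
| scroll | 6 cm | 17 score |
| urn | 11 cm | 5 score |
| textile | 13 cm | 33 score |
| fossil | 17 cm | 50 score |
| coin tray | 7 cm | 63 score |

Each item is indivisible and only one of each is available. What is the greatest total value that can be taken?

96 score

Check high-value combinations within 21 cm:
- textile+coin tray: length 13+7=20, value 33+63=96
- scroll+coin tray: length 6+7=13, value 17+63=80
- urn+coin tray: length 11+7=18, value 5+63=68
- coin tray: length 7, value 63
Best: 96 score.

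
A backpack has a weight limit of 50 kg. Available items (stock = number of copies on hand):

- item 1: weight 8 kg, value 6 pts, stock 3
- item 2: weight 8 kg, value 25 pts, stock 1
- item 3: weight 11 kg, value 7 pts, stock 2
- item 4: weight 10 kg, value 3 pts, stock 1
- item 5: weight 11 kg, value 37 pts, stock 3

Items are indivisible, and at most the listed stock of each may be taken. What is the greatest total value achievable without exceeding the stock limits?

142 pts

Top feasible selections:
- 1×item 1 + 1×item 2 + 3×item 5: weight 49, value 142
- 1×item 2 + 3×item 5: weight 41, value 136
- 2×item 1 + 3×item 5: weight 49, value 123
- 1×item 3 + 3×item 5: weight 44, value 118
Best: 142 pts.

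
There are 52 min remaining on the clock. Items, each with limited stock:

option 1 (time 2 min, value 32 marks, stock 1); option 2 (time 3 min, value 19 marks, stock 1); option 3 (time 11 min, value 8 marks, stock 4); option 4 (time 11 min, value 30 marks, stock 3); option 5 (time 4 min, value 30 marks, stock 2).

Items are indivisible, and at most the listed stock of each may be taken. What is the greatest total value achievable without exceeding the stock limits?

201 marks

Best selections within time 52 and stock limits:
- 1×option 1 + 1×option 2 + 3×option 4 + 2×option 5: time 46, value 201
- 1×option 1 + 3×option 4 + 2×option 5: time 43, value 182
- 1×option 1 + 1×option 2 + 1×option 3 + 2×option 4 + 2×option 5: time 46, value 179
Best: 201 marks.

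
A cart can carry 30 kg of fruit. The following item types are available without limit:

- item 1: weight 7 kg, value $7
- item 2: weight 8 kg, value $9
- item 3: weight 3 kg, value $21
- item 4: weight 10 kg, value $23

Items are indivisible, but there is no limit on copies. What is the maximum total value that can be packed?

Best value-per-unit is item 3 at 21/3, and filling with it alone uses weight 10×3=30. No mix of the others beats 10×21 = 210.

$210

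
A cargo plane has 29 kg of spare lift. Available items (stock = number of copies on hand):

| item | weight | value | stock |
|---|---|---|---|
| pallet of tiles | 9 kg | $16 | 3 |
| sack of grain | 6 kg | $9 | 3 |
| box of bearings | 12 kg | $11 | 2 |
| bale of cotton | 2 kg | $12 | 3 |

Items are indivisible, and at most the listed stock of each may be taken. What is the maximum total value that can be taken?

Top feasible selections:
- 1×pallet of tiles + 2×sack of grain + 3×bale of cotton: weight 27, value 70
- 2×pallet of tiles + 3×bale of cotton: weight 24, value 68
Best: $70.

$70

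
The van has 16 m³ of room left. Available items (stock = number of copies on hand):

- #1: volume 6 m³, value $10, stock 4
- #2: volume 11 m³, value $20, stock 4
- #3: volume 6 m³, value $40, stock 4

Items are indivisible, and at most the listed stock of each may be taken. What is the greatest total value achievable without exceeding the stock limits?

Top feasible selections:
- 2×#3: volume 12, value 80
- 1×#1 + 1×#3: volume 12, value 50
- 1×#3: volume 6, value 40
Best: $80.

$80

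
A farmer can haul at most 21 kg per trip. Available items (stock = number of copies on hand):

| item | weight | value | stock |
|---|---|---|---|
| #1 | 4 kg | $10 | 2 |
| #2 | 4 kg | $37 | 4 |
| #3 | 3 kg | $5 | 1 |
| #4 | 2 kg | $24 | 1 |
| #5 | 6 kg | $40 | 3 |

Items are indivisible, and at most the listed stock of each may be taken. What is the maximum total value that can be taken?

Best selections within weight 21 and stock limits:
- 4×#2 + 1×#3 + 1×#4: weight 21, value 177
- 3×#2 + 1×#4 + 1×#5: weight 20, value 175
- 4×#2 + 1×#4: weight 18, value 172
- 1×#1 + 4×#2: weight 20, value 158
Best: $177.

$177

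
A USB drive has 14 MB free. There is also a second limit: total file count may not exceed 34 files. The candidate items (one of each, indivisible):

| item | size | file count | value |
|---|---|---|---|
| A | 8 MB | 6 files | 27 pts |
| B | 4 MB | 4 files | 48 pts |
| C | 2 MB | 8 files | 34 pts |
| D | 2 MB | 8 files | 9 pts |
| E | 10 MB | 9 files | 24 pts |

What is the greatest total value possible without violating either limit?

Feasible sets respecting both limits:
- A+B+C: size 14, file count 18, value 109
- B+C+D: size 8, file count 20, value 91
- A+B+D: size 14, file count 18, value 84
Best: 109 pts.

109 pts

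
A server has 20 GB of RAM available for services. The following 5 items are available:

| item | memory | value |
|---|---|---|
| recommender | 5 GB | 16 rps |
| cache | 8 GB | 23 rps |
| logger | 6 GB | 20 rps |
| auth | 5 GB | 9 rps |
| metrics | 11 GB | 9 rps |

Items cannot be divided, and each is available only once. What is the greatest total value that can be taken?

Check high-value combinations within 20 GB:
- recommender+cache+logger: memory 5+8+6=19, value 16+23+20=59
- cache+logger+auth: memory 8+6+5=19, value 23+20+9=52
- recommender+cache+auth: memory 5+8+5=18, value 16+23+9=48
- recommender+logger+auth: memory 5+6+5=16, value 16+20+9=45
Best: 59 rps.

59 rps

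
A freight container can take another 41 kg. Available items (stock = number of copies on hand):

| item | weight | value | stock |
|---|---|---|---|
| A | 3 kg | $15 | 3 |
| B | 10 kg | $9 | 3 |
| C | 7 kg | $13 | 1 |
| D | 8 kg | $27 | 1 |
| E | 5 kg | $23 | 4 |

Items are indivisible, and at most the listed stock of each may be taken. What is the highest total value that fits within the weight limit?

$164

Top feasible selections:
- 3×A + 1×D + 4×E: weight 37, value 164
- 2×A + 1×C + 1×D + 4×E: weight 41, value 162
- 3×A + 1×C + 1×D + 3×E: weight 39, value 154
- 3×A + 1×C + 4×E: weight 36, value 150
Best: $164.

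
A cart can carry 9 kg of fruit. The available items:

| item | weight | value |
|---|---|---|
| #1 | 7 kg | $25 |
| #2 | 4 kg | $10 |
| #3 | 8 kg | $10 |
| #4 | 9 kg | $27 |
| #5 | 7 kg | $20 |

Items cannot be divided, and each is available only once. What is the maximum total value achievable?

Check high-value combinations within 9 kg:
- #4: weight 9, value 27
- #1: weight 7, value 25
- #5: weight 7, value 20
- #2: weight 4, value 10
- #3: weight 8, value 10
Best: $27.

$27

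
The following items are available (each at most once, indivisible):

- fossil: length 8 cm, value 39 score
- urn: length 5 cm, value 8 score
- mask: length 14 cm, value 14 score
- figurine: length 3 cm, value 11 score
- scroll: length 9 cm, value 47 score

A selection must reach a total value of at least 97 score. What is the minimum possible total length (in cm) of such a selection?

Subsets with value ≥ 97, sorted by total length:
- fossil+figurine+scroll: length 20, value 97
- fossil+urn+figurine+scroll: length 25, value 105
- fossil+mask+scroll: length 31, value 100
Minimum length: 20 cm.

20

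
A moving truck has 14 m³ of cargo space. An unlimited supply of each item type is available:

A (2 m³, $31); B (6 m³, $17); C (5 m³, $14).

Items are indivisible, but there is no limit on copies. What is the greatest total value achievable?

Best value-per-unit is A at 31/2, and filling with it alone uses volume 7×2=14. No mix of the others beats 7×31 = 217.

$217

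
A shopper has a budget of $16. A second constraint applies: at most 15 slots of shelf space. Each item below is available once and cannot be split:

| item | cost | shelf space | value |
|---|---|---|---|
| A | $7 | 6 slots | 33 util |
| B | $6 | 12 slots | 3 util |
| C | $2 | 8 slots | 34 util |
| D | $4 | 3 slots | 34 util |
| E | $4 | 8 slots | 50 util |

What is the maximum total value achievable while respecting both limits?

Feasible sets respecting both limits:
- D+E: cost 8, shelf space 11, value 84
- A+E: cost 11, shelf space 14, value 83
- C+D: cost 6, shelf space 11, value 68
Best: 84 util.

84 util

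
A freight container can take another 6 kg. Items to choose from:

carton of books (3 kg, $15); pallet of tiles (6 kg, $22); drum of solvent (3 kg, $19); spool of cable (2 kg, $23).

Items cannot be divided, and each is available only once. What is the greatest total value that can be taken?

$42

Check high-value combinations within 6 kg:
- drum of solvent+spool of cable: weight 3+2=5, value 19+23=42
- carton of books+spool of cable: weight 3+2=5, value 15+23=38
- carton of books+drum of solvent: weight 3+3=6, value 15+19=34
- spool of cable: weight 2, value 23
- pallet of tiles: weight 6, value 22
Best: $42.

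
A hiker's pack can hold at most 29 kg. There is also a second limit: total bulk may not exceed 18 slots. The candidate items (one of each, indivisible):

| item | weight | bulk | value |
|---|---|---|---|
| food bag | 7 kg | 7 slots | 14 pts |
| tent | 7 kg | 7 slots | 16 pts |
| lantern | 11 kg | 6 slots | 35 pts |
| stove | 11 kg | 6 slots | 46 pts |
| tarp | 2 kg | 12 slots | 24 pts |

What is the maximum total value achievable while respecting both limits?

81 pts

Feasible sets respecting both limits:
- lantern+stove: weight 22, bulk 12, value 81
- stove+tarp: weight 13, bulk 18, value 70
- tent+stove: weight 18, bulk 13, value 62
Best: 81 pts.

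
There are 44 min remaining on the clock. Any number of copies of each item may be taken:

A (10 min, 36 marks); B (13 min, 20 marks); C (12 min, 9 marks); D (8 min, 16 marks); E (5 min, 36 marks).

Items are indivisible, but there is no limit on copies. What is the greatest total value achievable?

288 marks

Best value-per-unit is E at 36/5, and filling with it alone uses time 8×5=40. No mix of the others beats 8×36 = 288.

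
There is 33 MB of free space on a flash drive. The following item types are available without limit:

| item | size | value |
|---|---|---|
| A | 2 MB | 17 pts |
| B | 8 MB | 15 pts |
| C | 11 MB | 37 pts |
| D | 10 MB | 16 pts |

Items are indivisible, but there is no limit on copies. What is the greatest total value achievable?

Best value-per-unit is A at 17/2, and filling with it alone uses size 16×2=32. No mix of the others beats 16×17 = 272.

272 pts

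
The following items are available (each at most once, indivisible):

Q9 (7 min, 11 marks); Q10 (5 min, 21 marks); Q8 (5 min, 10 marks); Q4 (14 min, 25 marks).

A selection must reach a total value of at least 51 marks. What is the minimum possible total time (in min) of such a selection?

24

Subsets with value ≥ 51, sorted by total time:
- Q10+Q8+Q4: time 24, value 56
- Q9+Q10+Q4: time 26, value 57
- Q9+Q10+Q8+Q4: time 31, value 67
Minimum time: 24 min.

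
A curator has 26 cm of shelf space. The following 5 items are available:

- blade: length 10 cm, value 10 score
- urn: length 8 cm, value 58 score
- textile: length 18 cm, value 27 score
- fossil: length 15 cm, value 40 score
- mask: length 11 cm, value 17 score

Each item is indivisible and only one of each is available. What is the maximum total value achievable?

98 score

Check high-value combinations within 26 cm:
- urn+fossil: length 8+15=23, value 58+40=98
- urn+textile: length 8+18=26, value 58+27=85
- urn+mask: length 8+11=19, value 58+17=75
- blade+urn: length 10+8=18, value 10+58=68
Best: 98 score.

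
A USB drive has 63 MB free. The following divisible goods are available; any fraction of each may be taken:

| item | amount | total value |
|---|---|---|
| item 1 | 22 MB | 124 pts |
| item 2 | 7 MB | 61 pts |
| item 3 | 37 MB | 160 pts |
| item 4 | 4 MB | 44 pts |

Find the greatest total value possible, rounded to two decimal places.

358.73

Take in order of value per unit:
- item 4 (44/4 per unit): all 4 → value 44, running total 44.00
- item 2 (61/7 per unit): all 7 → value 61, running total 105.00
- item 1 (124/22 per unit): all 22 → value 124, running total 229.00
- item 3 (160/37 per unit): 30 of 37 → value 30×160/37 = 129.7297, running total 358.73
Total 358.73.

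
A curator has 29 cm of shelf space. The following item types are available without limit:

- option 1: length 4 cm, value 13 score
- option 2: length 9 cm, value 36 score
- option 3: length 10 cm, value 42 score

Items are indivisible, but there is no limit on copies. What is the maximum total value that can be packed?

120 score

Best value-per-unit is option 3 at 42/10; filling with it alone gives 2×42 = 84.
Optimal mix: 1×option 2 + 2×option 3 → length 29, value 120.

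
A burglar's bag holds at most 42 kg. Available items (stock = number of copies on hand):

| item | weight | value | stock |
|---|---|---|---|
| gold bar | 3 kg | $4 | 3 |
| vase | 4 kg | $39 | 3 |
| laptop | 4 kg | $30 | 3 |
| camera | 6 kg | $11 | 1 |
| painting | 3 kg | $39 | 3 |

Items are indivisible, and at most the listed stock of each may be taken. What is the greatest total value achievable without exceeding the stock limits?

$339

Top feasible selections:
- 1×gold bar + 3×vase + 3×laptop + 1×camera + 3×painting: weight 42, value 339
- 3×gold bar + 3×vase + 3×laptop + 3×painting: weight 42, value 336
- 3×vase + 3×laptop + 1×camera + 3×painting: weight 39, value 335
Best: $339.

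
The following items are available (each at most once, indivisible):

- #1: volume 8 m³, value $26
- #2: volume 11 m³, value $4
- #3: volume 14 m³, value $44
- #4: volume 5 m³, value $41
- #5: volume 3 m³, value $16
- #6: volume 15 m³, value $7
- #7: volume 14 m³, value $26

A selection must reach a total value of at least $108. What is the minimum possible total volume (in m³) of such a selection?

27

Subsets with value ≥ 108, sorted by total volume:
- #1+#3+#4: volume 27, value 111
- #1+#3+#4+#5: volume 30, value 127
Minimum volume: 27 m³.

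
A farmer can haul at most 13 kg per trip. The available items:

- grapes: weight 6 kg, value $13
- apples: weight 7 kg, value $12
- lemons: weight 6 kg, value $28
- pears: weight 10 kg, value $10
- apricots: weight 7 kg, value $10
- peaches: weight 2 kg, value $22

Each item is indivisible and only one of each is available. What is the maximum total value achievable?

Check high-value combinations within 13 kg:
- lemons+peaches: weight 6+2=8, value 28+22=50
- grapes+lemons: weight 6+6=12, value 13+28=41
- apples+lemons: weight 7+6=13, value 12+28=40
Best: $50.

$50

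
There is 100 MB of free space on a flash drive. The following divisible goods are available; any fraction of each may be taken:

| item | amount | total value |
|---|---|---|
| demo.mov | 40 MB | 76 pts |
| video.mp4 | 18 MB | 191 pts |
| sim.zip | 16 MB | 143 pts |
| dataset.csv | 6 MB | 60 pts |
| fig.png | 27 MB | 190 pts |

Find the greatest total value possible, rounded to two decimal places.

Take in order of value per unit:
- video.mp4 (191/18 per unit): all 18 → value 191, running total 191.00
- dataset.csv (60/6 per unit): all 6 → value 60, running total 251.00
- sim.zip (143/16 per unit): all 16 → value 143, running total 394.00
- fig.png (190/27 per unit): all 27 → value 190, running total 584.00
- demo.mov (76/40 per unit): 33 of 40 → value 33×76/40 = 62.7000, running total 646.70
Total 646.70.

646.70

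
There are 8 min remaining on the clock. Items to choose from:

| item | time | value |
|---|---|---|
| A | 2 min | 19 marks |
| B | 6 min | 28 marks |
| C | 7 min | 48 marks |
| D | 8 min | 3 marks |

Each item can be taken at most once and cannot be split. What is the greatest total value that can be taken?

Check high-value combinations within 8 min:
- C: time 7, value 48
- A+B: time 2+6=8, value 19+28=47
- B: time 6, value 28
- A: time 2, value 19
Best: 48 marks.

48 marks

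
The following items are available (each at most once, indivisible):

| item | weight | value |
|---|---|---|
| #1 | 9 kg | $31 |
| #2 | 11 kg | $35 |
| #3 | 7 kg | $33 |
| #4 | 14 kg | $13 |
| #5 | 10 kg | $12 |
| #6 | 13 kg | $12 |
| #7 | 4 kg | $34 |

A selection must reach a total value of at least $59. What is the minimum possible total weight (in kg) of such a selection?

11

Subsets with value ≥ 59, sorted by total weight:
- #3+#7: weight 11, value 67
- #1+#7: weight 13, value 65
Minimum weight: 11 kg.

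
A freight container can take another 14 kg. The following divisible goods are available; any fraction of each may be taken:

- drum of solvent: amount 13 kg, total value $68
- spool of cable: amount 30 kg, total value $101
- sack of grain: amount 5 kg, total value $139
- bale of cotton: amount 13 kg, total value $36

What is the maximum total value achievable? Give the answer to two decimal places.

186.08

Take in order of value per unit:
- sack of grain (139/5 per unit): all 5 → value 139, running total 139.00
- drum of solvent (68/13 per unit): 9 of 13 → value 9×68/13 = 47.0769, running total 186.08
Total 186.08.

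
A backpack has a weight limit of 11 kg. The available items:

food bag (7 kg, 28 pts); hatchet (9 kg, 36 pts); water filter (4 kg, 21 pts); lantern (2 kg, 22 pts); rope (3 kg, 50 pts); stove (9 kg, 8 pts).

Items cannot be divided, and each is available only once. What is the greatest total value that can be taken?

93 pts

Check high-value combinations within 11 kg:
- water filter+lantern+rope: weight 4+2+3=9, value 21+22+50=93
- food bag+rope: weight 7+3=10, value 28+50=78
- lantern+rope: weight 2+3=5, value 22+50=72
- water filter+rope: weight 4+3=7, value 21+50=71
Best: 93 pts.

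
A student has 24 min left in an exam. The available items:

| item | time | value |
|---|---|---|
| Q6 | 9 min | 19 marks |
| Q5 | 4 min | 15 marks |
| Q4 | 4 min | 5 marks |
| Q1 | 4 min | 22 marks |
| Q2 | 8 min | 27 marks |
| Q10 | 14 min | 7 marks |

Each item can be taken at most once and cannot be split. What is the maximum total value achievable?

This is a 0/1 knapsack; check combinations near the capacity.
- Q5+Q4+Q1+Q2: time 4+4+4+8=20, value 15+5+22+27=69
- Q6+Q1+Q2: time 9+4+8=21, value 19+22+27=68
- Q5+Q1+Q2: time 4+4+8=16, value 15+22+27=64
Best: 69 marks.

69 marks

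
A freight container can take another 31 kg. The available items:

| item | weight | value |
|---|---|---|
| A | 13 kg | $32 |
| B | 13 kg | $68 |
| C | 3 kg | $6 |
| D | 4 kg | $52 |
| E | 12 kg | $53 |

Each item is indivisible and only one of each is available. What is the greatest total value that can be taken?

Check high-value combinations within 31 kg:
- B+D+E: weight 13+4+12=29, value 68+52+53=173
- A+B+D: weight 13+13+4=30, value 32+68+52=152
- A+D+E: weight 13+4+12=29, value 32+52+53=137
Best: $173.

$173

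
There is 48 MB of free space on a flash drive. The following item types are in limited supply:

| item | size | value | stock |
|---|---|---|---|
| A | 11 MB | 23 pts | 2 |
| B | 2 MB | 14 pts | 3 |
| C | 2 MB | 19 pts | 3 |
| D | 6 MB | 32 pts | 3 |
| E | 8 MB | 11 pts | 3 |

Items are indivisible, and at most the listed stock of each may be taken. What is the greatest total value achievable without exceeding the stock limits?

Top feasible selections:
- 1×A + 3×B + 3×C + 3×D: size 41, value 218
- 3×B + 3×C + 3×D + 2×E: size 46, value 217
Best: 218 pts.

218 pts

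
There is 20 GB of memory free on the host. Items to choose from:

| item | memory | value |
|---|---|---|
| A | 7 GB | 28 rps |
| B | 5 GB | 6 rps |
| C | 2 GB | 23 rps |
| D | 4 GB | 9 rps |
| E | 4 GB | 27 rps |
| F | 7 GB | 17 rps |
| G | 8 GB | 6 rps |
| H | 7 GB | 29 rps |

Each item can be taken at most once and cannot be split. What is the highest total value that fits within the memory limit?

107 rps

Check high-value combinations within 20 GB:
- A+C+E+H: memory 7+2+4+7=20, value 28+23+27+29=107
- C+E+F+H: memory 2+4+7+7=20, value 23+27+17+29=96
- A+C+E+F: memory 7+2+4+7=20, value 28+23+27+17=95
- A+C+D+H: memory 7+2+4+7=20, value 28+23+9+29=89
Best: 107 rps.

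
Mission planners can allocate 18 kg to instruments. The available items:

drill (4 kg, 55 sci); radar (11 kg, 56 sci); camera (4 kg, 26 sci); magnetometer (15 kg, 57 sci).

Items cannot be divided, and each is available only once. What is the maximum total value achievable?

111 sci

This is a 0/1 knapsack; check combinations near the capacity.
- drill+radar: mass 4+11=15, value 55+56=111
- radar+camera: mass 11+4=15, value 56+26=82
- drill+camera: mass 4+4=8, value 55+26=81
- magnetometer: mass 15, value 57
Best: 111 sci.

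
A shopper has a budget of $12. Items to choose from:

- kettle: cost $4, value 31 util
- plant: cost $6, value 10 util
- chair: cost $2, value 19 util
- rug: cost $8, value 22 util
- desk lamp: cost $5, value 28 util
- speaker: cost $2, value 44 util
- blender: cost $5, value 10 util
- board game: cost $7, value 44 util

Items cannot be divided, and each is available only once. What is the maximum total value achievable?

Check high-value combinations within $12:
- chair+speaker+board game: cost 2+2+7=11, value 19+44+44=107
- kettle+desk lamp+speaker: cost 4+5+2=11, value 31+28+44=103
- kettle+chair+speaker: cost 4+2+2=8, value 31+19+44=94
- chair+desk lamp+speaker: cost 2+5+2=9, value 19+28+44=91
- speaker+board game: cost 2+7=9, value 44+44=88
Best: 107 util.

107 util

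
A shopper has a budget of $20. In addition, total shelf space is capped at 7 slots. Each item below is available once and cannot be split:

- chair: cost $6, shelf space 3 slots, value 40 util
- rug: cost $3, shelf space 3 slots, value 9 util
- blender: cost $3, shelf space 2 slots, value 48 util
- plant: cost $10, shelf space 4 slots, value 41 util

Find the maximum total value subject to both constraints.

Feasible sets respecting both limits:
- blender+plant: cost 13, shelf space 6, value 89
- chair+blender: cost 9, shelf space 5, value 88
- chair+plant: cost 16, shelf space 7, value 81
- rug+blender: cost 6, shelf space 5, value 57
Best: 89 util.

89 util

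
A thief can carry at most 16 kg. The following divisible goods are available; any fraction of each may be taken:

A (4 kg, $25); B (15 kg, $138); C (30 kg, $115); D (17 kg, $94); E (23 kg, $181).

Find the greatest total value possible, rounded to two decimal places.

145.87

Take in order of value per unit:
- B (138/15 per unit): all 15 → value 138, running total 138.00
- E (181/23 per unit): 1 of 23 → value 1×181/23 = 7.8696, running total 145.87
Total 145.87.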